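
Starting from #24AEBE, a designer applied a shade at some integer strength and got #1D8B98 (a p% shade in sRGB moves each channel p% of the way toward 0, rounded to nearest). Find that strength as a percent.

20%

#24AEBE is rgb(36, 174, 190); #1D8B98 is rgb(29, 139, 152).
On the B channel (widest range): 152 ≈ 190 + (p/100)(0 − 190), so p ≈ 100×(152 − 190)/(0 − 190) = -3800/-190 = 20.00.
p = 20 reproduces all three channels after rounding.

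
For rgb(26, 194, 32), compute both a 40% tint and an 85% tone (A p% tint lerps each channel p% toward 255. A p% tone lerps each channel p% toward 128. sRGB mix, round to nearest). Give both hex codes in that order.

40% tint:
  R: 26 + 0.4×(255−26) = 26 + 91.6 = 117.6 → 118
  G: 194 + 24.4 = 218.4 → 218
  B: 32 + 0.4×(255−32) = 32 + 89.2 = 121.2 → 121
  → #76da79
85% tone:
  R: 26 + 0.85×(128−26) = 26 + 86.7 = 112.7 → 113
  G: 194 + 0.85×(128−194) = 194 − 56.1 = 137.9 → 138
  B: 32 + 81.6 = 113.6 → 114
  → #718a72

#76da79, #718a72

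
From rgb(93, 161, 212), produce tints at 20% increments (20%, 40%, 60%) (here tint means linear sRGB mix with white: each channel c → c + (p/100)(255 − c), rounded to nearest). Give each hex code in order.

20%: (93 + 32.4 = 125.4→125, 161 + 18.8 = 179.8→180, 212 + 8.6 = 220.6→221) → #7db4dd
40%: (93 + 64.8 = 157.8→158, 161 + 37.6 = 198.6→199, 212 + 17.2 = 229.2→229) → #9ec7e5
60%: (93 + 97.2 = 190.2→190, 161 + 56.4 = 217.4→217, 212 + 25.8 = 237.8→238) → #bed9ee

#7db4dd, #9ec7e5, #bed9ee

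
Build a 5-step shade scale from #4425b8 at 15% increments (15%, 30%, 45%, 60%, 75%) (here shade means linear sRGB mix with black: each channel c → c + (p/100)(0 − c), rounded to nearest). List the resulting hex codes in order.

#4425b8 is rgb(68, 37, 184).
15%: (68 − 10.2 = 57.8→58, 37 − 5.55 = 31.45→31, 184 − 27.6 = 156.4→156) → #3a1f9c
30%: (68 − 20.4 = 47.6→48, 37 − 11.1 = 25.9→26, 184 − 55.2 = 128.8→129) → #301a81
45%: (68 − 30.6 = 37.4→37, 37 − 16.65 = 20.35→20, 184 − 82.8 = 101.2→101) → #251465
60%: (68 − 40.8 = 27.2→27, 37 − 22.2 = 14.8→15, 184 − 110.4 = 73.6→74) → #1b0f4a
75%: (68 − 51 = 17→17, 37 − 27.75 = 9.25→9, 184 − 138 = 46→46) → #11092e

#3a1f9c, #301a81, #251465, #1b0f4a, #11092e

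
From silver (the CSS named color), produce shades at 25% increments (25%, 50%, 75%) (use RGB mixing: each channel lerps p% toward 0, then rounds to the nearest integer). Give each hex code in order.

CSS silver is rgb(192, 192, 192).
25%: (192 − 48 = 144→144, 192 − 48 = 144→144, 192 − 48 = 144→144) → #909090
50%: (192 − 96 = 96→96, 192 − 96 = 96→96, 192 − 96 = 96→96) → #606060
75%: (192 − 144 = 48→48, 192 − 144 = 48→48, 192 − 144 = 48→48) → #303030

#909090, #606060, #303030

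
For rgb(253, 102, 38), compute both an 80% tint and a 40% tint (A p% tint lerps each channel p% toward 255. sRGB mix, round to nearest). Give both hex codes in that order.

80% tint:
  R: 253 + 1.6 = 254.6 → 255
  G: 102 + 0.8×(255−102) = 102 + 122.4 = 224.4 → 224
  B: 38 + 0.8×(255−38) = 38 + 173.6 = 211.6 → 212
  → #ffe0d4
40% tint:
  R: 253 + 0.4×(255−253) = 253 + 0.8 = 253.8 → 254
  G: 102 + 61.2 = 163.2 → 163
  B: 38 + 86.8 = 124.8 → 125
  → #fea37d

#ffe0d4, #fea37d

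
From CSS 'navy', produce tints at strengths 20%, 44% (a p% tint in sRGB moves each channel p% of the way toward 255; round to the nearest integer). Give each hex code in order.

CSS navy is rgb(0, 0, 128).
20%: (0 + 51 = 51→51, 0 + 51 = 51→51, 128 + 25.4 = 153.4→153) → #333399
44%: (0 + 112.2 = 112.2→112, 0 + 112.2 = 112.2→112, 128 + 55.88 = 183.88→184) → #7070b8

#333399, #7070b8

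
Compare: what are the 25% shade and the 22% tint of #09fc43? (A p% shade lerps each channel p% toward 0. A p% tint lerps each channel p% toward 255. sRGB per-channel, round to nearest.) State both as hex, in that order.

#07bd32, #3ffd6c

#09fc43 is rgb(9, 252, 67).
25% shade:
  R: 9 − 2.25 = 6.75 → 7
  G: 252 + 0.25×(0−252) = 252 − 63 = 189 → 189
  B: 67 + 0.25×(0−67) = 67 − 16.75 = 50.25 → 50
  → #07bd32
22% tint:
  R: 9 + 0.22×(255−9) = 9 + 54.12 = 63.12 → 63
  G: 252 + 0.22×(255−252) = 252 + 0.66 = 252.66 → 253
  B: 67 + 0.22×(255−67) = 67 + 41.36 = 108.36 → 108
  → #3ffd6c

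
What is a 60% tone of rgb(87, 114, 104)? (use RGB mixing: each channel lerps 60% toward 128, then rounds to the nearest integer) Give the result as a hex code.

A 60% tone moves each channel 60% toward 128:
  R: 87 + 24.6 = 111.6 → 112
  G: 114 + 0.6×(128−114) = 114 + 8.4 = 122.4 → 122
  B: 104 + 0.6×(128−104) = 104 + 14.4 = 118.4 → 118
rgb(112, 122, 118) = #707A76.

#707A76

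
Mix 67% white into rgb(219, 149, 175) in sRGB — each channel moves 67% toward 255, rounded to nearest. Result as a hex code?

A 67% tint moves each channel 67% toward 255:
  R: 219 + 0.67×(255−219) = 219 + 24.12 = 243.12 → 243
  G: 149 + 0.67×(255−149) = 149 + 71.02 = 220.02 → 220
  B: 175 + 53.6 = 228.6 → 229
rgb(243, 220, 229) = #f3dce5.

#f3dce5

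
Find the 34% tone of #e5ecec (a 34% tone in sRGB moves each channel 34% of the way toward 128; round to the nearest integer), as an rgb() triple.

rgb(195, 199, 199)

#e5ecec is rgb(229, 236, 236).
Lerp each channel 34% toward 128:
  R: 229 − 34.34 = 194.66 → 195
  G: 236 − 36.72 = 199.28 → 199
  B: 236 + 0.34×(128−236) = 236 − 36.72 = 199.28 → 199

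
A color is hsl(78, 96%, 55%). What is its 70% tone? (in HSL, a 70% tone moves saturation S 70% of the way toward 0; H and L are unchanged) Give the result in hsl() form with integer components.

S moves 70% from 96 toward 0: 96 − 67.2 = 28.8 → 29.
H and L are unchanged.

hsl(78, 29%, 55%)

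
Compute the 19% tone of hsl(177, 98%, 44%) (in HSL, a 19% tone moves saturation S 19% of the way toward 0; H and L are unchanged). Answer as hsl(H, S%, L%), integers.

S moves 19% from 98 toward 0: 98 − 18.62 = 79.38 → 79.
H and L are unchanged.

hsl(177, 79%, 44%)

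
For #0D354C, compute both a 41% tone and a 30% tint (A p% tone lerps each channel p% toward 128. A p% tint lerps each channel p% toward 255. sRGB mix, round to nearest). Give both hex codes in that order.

#3C5461, #567282

#0D354C is rgb(13, 53, 76).
41% tone:
  R: 13 + 0.41×(128−13) = 13 + 47.15 = 60.15 → 60
  G: 53 + 30.75 = 83.75 → 84
  B: 76 + 21.32 = 97.32 → 97
  → #3C5461
30% tint:
  R: 13 + 0.3×(255−13) = 13 + 72.6 = 85.6 → 86
  G: 53 + 60.6 = 113.6 → 114
  B: 76 + 0.3×(255−76) = 76 + 53.7 = 129.7 → 130
  → #567282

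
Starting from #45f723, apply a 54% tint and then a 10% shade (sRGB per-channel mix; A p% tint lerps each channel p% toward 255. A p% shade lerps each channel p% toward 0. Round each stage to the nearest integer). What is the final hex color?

#98e28b

#45f723 is rgb(69, 247, 35).
Per channel, c → c + 0.54(255 − c):
  R: 69 + 0.54×(255−69) = 69 + 100.44 = 169.44 → 169
  G: 247 + 4.32 = 251.32 → 251
  B: 35 + 0.54×(255−35) = 35 + 118.8 = 153.8 → 154
After the tint: rgb(169, 251, 154) = #a9fb9a.
Lerp each channel 10% toward 0:
  R: 169 + 0.1×(0−169) = 169 − 16.9 = 152.1 → 152
  G: 251 + 0.1×(0−251) = 251 − 25.1 = 225.9 → 226
  B: 154 + 0.1×(0−154) = 154 − 15.4 = 138.6 → 139
rgb(152, 226, 139) = #98e28b.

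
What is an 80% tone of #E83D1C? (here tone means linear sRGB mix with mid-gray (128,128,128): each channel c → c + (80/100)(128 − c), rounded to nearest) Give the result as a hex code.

#E83D1C is rgb(232, 61, 28).
Per channel, c → c + 0.8(128 − c):
  R: 232 − 83.2 = 148.8 → 149
  G: 61 + 53.6 = 114.6 → 115
  B: 28 + 80 = 108 → 108
rgb(149, 115, 108) = #95736C.

#95736C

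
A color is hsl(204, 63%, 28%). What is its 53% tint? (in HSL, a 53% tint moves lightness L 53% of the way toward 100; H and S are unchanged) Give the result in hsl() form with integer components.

L moves 53% from 28 toward 100: 28 + 38.16 = 66.16 → 66.
H and S are unchanged.

hsl(204, 63%, 66%)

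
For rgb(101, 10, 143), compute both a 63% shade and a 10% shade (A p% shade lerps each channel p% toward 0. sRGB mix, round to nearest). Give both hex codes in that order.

63% shade:
  R: 101 + 0.63×(0−101) = 101 − 63.63 = 37.37 → 37
  G: 10 + 0.63×(0−10) = 10 − 6.3 = 3.7 → 4
  B: 143 − 90.09 = 52.91 → 53
  → #250435
10% shade:
  R: 101 − 10.1 = 90.9 → 91
  G: 10 + 0.1×(0−10) = 10 − 1 = 9 → 9
  B: 143 + 0.1×(0−143) = 143 − 14.3 = 128.7 → 129
  → #5B0981

#250435, #5B0981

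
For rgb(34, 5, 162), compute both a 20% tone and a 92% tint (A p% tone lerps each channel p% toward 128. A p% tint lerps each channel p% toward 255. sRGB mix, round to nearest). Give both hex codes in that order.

20% tone:
  R: 34 + 0.2×(128−34) = 34 + 18.8 = 52.8 → 53
  G: 5 + 0.2×(128−5) = 5 + 24.6 = 29.6 → 30
  B: 162 + 0.2×(128−162) = 162 − 6.8 = 155.2 → 155
  → #351e9b
92% tint:
  R: 34 + 203.32 = 237.32 → 237
  G: 5 + 0.92×(255−5) = 5 + 230 = 235 → 235
  B: 162 + 85.56 = 247.56 → 248
  → #edebf8

#351e9b, #edebf8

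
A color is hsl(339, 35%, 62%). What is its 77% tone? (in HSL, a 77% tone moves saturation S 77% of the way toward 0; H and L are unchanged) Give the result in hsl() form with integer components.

S moves 77% from 35 toward 0: 35 − 26.95 = 8.05 → 8.
H and L are unchanged.

hsl(339, 8%, 62%)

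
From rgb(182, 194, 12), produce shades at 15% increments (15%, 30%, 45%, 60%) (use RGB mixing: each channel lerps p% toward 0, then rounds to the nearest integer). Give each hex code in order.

15%: (182 − 27.3 = 154.7→155, 194 − 29.1 = 164.9→165, 12 − 1.8 = 10.2→10) → #9BA50A
30%: (182 − 54.6 = 127.4→127, 194 − 58.2 = 135.8→136, 12 − 3.6 = 8.4→8) → #7F8808
45%: (182 − 81.9 = 100.1→100, 194 − 87.3 = 106.7→107, 12 − 5.4 = 6.6→7) → #646B07
60%: (182 − 109.2 = 72.8→73, 194 − 116.4 = 77.6→78, 12 − 7.2 = 4.8→5) → #494E05

#9BA50A, #7F8808, #646B07, #494E05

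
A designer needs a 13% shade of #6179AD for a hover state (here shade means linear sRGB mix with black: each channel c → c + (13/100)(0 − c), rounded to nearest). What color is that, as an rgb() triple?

#6179AD is rgb(97, 121, 173).
Per channel, c → c + 0.13(0 − c):
  R: 97 + 0.13×(0−97) = 97 − 12.61 = 84.39 → 84
  G: 121 − 15.73 = 105.27 → 105
  B: 173 − 22.49 = 150.51 → 151

rgb(84, 105, 151)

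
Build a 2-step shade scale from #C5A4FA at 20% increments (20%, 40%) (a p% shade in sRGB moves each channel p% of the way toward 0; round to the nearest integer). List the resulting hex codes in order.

#9E83C8, #766296

#C5A4FA is rgb(197, 164, 250).
20%: (197 − 39.4 = 157.6→158, 164 − 32.8 = 131.2→131, 250 − 50 = 200→200) → #9E83C8
40%: (197 − 78.8 = 118.2→118, 164 − 65.6 = 98.4→98, 250 − 100 = 150→150) → #766296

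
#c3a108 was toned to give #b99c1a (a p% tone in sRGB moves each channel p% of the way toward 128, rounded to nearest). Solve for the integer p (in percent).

#c3a108 is rgb(195, 161, 8); #b99c1a is rgb(185, 156, 26).
On the B channel (widest range): 26 ≈ 8 + (p/100)(128 − 8), so p ≈ 100×(26 − 8)/(128 − 8) = 1800/120 = 15.00.
p = 15 reproduces all three channels after rounding.

15%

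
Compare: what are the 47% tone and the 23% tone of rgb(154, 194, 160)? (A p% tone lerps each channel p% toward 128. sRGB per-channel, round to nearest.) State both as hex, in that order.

#8ea391, #94b399

47% tone:
  R: 154 + 0.47×(128−154) = 154 − 12.22 = 141.78 → 142
  G: 194 + 0.47×(128−194) = 194 − 31.02 = 162.98 → 163
  B: 160 + 0.47×(128−160) = 160 − 15.04 = 144.96 → 145
  → #8ea391
23% tone:
  R: 154 + 0.23×(128−154) = 154 − 5.98 = 148.02 → 148
  G: 194 − 15.18 = 178.82 → 179
  B: 160 − 7.36 = 152.64 → 153
  → #94b399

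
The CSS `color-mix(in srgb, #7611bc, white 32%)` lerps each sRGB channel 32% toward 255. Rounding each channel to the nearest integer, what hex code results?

#7611bc is rgb(118, 17, 188).
Lerp each channel 32% toward 255:
  R: 118 + 43.84 = 161.84 → 162
  G: 17 + 0.32×(255−17) = 17 + 76.16 = 93.16 → 93
  B: 188 + 21.44 = 209.44 → 209
rgb(162, 93, 209) = #a25dd1.

#a25dd1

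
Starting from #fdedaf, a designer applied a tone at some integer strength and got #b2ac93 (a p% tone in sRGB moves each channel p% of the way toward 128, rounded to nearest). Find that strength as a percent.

60%

#fdedaf is rgb(253, 237, 175); #b2ac93 is rgb(178, 172, 147).
On the R channel (widest range): 178 ≈ 253 + (p/100)(128 − 253), so p ≈ 100×(178 − 253)/(128 − 253) = -7500/-125 = 60.00.
p = 60 reproduces all three channels after rounding.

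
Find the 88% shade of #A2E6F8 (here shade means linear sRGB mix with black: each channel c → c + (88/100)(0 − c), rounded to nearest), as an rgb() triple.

rgb(19, 28, 30)

#A2E6F8 is rgb(162, 230, 248).
Lerp each channel 88% toward 0:
  R: 162 + 0.88×(0−162) = 162 − 142.56 = 19.44 → 19
  G: 230 + 0.88×(0−230) = 230 − 202.4 = 27.6 → 28
  B: 248 + 0.88×(0−248) = 248 − 218.24 = 29.76 → 30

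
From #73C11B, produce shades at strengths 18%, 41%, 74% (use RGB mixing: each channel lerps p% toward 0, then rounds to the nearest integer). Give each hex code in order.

#73C11B is rgb(115, 193, 27).
18%: (115 − 20.7 = 94.3→94, 193 − 34.74 = 158.26→158, 27 − 4.86 = 22.14→22) → #5E9E16
41%: (115 − 47.15 = 67.85→68, 193 − 79.13 = 113.87→114, 27 − 11.07 = 15.93→16) → #447210
74%: (115 − 85.1 = 29.9→30, 193 − 142.82 = 50.18→50, 27 − 19.98 = 7.02→7) → #1E3207

#5E9E16, #447210, #1E3207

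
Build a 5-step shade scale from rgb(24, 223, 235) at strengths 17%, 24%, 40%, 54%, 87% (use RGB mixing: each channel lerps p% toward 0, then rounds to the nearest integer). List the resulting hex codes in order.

#14B9C3, #12A9B3, #0E868D, #0B676C, #031D1F

17%: (24 − 4.08 = 19.92→20, 223 − 37.91 = 185.09→185, 235 − 39.95 = 195.05→195) → #14B9C3
24%: (24 − 5.76 = 18.24→18, 223 − 53.52 = 169.48→169, 235 − 56.4 = 178.6→179) → #12A9B3
40%: (24 − 9.6 = 14.4→14, 223 − 89.2 = 133.8→134, 235 − 94 = 141→141) → #0E868D
54%: (24 − 12.96 = 11.04→11, 223 − 120.42 = 102.58→103, 235 − 126.9 = 108.1→108) → #0B676C
87%: (24 − 20.88 = 3.12→3, 223 − 194.01 = 28.99→29, 235 − 204.45 = 30.55→31) → #031D1F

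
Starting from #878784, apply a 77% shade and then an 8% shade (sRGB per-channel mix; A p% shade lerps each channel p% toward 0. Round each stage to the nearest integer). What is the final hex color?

#1d1d1c

#878784 is rgb(135, 135, 132).
Per channel, c → c + 0.77(0 − c):
  R: 135 + 0.77×(0−135) = 135 − 103.95 = 31.05 → 31
  G: 135 + 0.77×(0−135) = 135 − 103.95 = 31.05 → 31
  B: 132 − 101.64 = 30.36 → 30
After the shade: rgb(31, 31, 30) = #1f1f1e.
Per channel, c → c + 0.08(0 − c):
  R: 31 − 2.48 = 28.52 → 29
  G: 31 + 0.08×(0−31) = 31 − 2.48 = 28.52 → 29
  B: 30 + 0.08×(0−30) = 30 − 2.4 = 27.6 → 28
rgb(29, 29, 28) = #1d1d1c.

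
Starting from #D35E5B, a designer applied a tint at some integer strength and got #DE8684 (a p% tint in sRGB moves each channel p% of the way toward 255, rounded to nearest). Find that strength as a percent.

25%

#D35E5B is rgb(211, 94, 91); #DE8684 is rgb(222, 134, 132).
On the B channel (widest range): 132 ≈ 91 + (p/100)(255 − 91), so p ≈ 100×(132 − 91)/(255 − 91) = 4100/164 = 25.00.
p = 25 reproduces all three channels after rounding.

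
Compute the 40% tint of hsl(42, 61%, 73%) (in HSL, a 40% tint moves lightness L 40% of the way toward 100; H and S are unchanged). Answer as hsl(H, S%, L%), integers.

L moves 40% from 73 toward 100: 73 + 10.8 = 83.8 → 84.
H and S are unchanged.

hsl(42, 61%, 84%)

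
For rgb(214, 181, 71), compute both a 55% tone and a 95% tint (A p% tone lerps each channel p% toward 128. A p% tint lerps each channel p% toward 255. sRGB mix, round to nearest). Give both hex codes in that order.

55% tone:
  R: 214 − 47.3 = 166.7 → 167
  G: 181 + 0.55×(128−181) = 181 − 29.15 = 151.85 → 152
  B: 71 + 0.55×(128−71) = 71 + 31.35 = 102.35 → 102
  → #a79866
95% tint:
  R: 214 + 0.95×(255−214) = 214 + 38.95 = 252.95 → 253
  G: 181 + 70.3 = 251.3 → 251
  B: 71 + 0.95×(255−71) = 71 + 174.8 = 245.8 → 246
  → #fdfbf6

#a79866, #fdfbf6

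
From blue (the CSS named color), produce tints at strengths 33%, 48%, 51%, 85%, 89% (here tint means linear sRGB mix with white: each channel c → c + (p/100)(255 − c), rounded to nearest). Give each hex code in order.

CSS blue is rgb(0, 0, 255).
33%: (0 + 84.15 = 84.15→84, 0 + 84.15 = 84.15→84, 255→255) → #5454FF
48%: (0 + 122.4 = 122.4→122, 0 + 122.4 = 122.4→122, 255→255) → #7A7AFF
51%: (0 + 130.05 = 130.05→130, 0 + 130.05 = 130.05→130, 255→255) → #8282FF
85%: (0 + 216.75 = 216.75→217, 0 + 216.75 = 216.75→217, 255→255) → #D9D9FF
89%: (0 + 226.95 = 226.95→227, 0 + 226.95 = 226.95→227, 255→255) → #E3E3FF

#5454FF, #7A7AFF, #8282FF, #D9D9FF, #E3E3FF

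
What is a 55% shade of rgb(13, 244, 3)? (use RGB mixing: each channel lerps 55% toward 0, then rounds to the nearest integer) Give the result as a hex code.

Per channel, c → c + 0.55(0 − c):
  R: 13 + 0.55×(0−13) = 13 − 7.15 = 5.85 → 6
  G: 244 − 134.2 = 109.8 → 110
  B: 3 − 1.65 = 1.35 → 1
rgb(6, 110, 1) = #066e01.

#066e01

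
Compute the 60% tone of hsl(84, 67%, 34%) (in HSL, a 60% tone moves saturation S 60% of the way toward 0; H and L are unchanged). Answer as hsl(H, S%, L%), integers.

hsl(84, 27%, 34%)

S moves 60% from 67 toward 0: 67 − 40.2 = 26.8 → 27.
H and L are unchanged.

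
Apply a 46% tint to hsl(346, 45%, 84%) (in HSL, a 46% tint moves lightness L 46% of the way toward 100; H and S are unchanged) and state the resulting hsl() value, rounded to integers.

L moves 46% from 84 toward 100: 84 + 7.36 = 91.36 → 91.
H and S are unchanged.

hsl(346, 45%, 91%)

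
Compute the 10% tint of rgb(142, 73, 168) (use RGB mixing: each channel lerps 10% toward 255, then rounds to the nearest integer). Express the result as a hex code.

#995BB1

Per channel, c → c + 0.1(255 − c):
  R: 142 + 0.1×(255−142) = 142 + 11.3 = 153.3 → 153
  G: 73 + 0.1×(255−73) = 73 + 18.2 = 91.2 → 91
  B: 168 + 0.1×(255−168) = 168 + 8.7 = 176.7 → 177
rgb(153, 91, 177) = #995BB1.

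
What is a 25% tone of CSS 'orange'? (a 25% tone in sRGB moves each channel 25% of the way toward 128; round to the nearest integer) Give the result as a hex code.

CSS orange is rgb(255, 165, 0).
Lerp each channel 25% toward 128:
  R: 255 + 0.25×(128−255) = 255 − 31.75 = 223.25 → 223
  G: 165 − 9.25 = 155.75 → 156
  B: 0 + 0.25×(128−0) = 0 + 32 = 32 → 32
rgb(223, 156, 32) = #df9c20.

#df9c20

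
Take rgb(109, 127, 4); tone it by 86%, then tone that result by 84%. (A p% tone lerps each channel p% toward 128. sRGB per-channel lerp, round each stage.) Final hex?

#80807d

Per channel, c → c + 0.86(128 − c):
  R: 109 + 0.86×(128−109) = 109 + 16.34 = 125.34 → 125
  G: 127 + 0.86 = 127.86 → 128
  B: 4 + 0.86×(128−4) = 4 + 106.64 = 110.64 → 111
After the tone: rgb(125, 128, 111) = #7d806f.
An 84% tone moves each channel 84% toward 128:
  R: 125 + 2.52 = 127.52 → 128
  G: 128 + 0 = 128 → 128
  B: 111 + 0.84×(128−111) = 111 + 14.28 = 125.28 → 125
rgb(128, 128, 125) = #80807d.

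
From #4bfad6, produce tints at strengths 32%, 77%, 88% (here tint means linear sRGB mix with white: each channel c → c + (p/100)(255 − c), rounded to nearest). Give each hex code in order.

#85fce3, #d6fef6, #e9fefa

#4bfad6 is rgb(75, 250, 214).
32%: (75 + 57.6 = 132.6→133, 250 + 1.6 = 251.6→252, 214 + 13.12 = 227.12→227) → #85fce3
77%: (75 + 138.6 = 213.6→214, 250 + 3.85 = 253.85→254, 214 + 31.57 = 245.57→246) → #d6fef6
88%: (75 + 158.4 = 233.4→233, 250 + 4.4 = 254.4→254, 214 + 36.08 = 250.08→250) → #e9fefa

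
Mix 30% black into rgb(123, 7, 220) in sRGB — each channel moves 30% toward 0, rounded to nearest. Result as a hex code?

A 30% shade moves each channel 30% toward 0:
  R: 123 − 36.9 = 86.1 → 86
  G: 7 − 2.1 = 4.9 → 5
  B: 220 − 66 = 154 → 154
rgb(86, 5, 154) = #56059a.

#56059a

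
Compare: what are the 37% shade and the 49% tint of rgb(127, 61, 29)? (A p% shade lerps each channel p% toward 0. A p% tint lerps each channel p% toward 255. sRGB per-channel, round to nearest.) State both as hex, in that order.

37% shade:
  R: 127 + 0.37×(0−127) = 127 − 46.99 = 80.01 → 80
  G: 61 + 0.37×(0−61) = 61 − 22.57 = 38.43 → 38
  B: 29 − 10.73 = 18.27 → 18
  → #502612
49% tint:
  R: 127 + 62.72 = 189.72 → 190
  G: 61 + 0.49×(255−61) = 61 + 95.06 = 156.06 → 156
  B: 29 + 0.49×(255−29) = 29 + 110.74 = 139.74 → 140
  → #BE9C8C

#502612, #BE9C8C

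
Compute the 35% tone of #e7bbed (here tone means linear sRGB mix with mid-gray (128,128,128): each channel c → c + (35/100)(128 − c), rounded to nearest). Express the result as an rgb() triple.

#e7bbed is rgb(231, 187, 237).
Per channel, c → c + 0.35(128 − c):
  R: 231 + 0.35×(128−231) = 231 − 36.05 = 194.95 → 195
  G: 187 + 0.35×(128−187) = 187 − 20.65 = 166.35 → 166
  B: 237 − 38.15 = 198.85 → 199

rgb(195, 166, 199)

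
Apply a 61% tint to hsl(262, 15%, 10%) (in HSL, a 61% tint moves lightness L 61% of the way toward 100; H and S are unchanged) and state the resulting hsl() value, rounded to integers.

hsl(262, 15%, 65%)

L moves 61% from 10 toward 100: 10 + 54.9 = 64.9 → 65.
H and S are unchanged.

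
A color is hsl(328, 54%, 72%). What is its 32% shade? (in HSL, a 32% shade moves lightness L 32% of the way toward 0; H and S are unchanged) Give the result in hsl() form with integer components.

hsl(328, 54%, 49%)

L moves 32% from 72 toward 0: 72 − 23.04 = 48.96 → 49.
H and S are unchanged.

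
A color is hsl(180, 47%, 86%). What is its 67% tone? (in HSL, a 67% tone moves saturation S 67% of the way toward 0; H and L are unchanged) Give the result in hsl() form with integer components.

S moves 67% from 47 toward 0: 47 − 31.49 = 15.51 → 16.
H and L are unchanged.

hsl(180, 16%, 86%)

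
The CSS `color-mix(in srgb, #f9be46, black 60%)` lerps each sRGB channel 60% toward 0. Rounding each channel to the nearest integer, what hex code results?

#644c1c

#f9be46 is rgb(249, 190, 70).
Lerp each channel 60% toward 0:
  R: 249 + 0.6×(0−249) = 249 − 149.4 = 99.6 → 100
  G: 190 + 0.6×(0−190) = 190 − 114 = 76 → 76
  B: 70 + 0.6×(0−70) = 70 − 42 = 28 → 28
rgb(100, 76, 28) = #644c1c.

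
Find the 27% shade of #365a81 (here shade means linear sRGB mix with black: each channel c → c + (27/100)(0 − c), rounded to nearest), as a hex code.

#365a81 is rgb(54, 90, 129).
A 27% shade moves each channel 27% toward 0:
  R: 54 − 14.58 = 39.42 → 39
  G: 90 − 24.3 = 65.7 → 66
  B: 129 − 34.83 = 94.17 → 94
rgb(39, 66, 94) = #27425e.

#27425e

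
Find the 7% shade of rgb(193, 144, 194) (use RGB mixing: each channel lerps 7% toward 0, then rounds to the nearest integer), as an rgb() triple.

Per channel, c → c + 0.07(0 − c):
  R: 193 − 13.51 = 179.49 → 179
  G: 144 + 0.07×(0−144) = 144 − 10.08 = 133.92 → 134
  B: 194 + 0.07×(0−194) = 194 − 13.58 = 180.42 → 180

rgb(179, 134, 180)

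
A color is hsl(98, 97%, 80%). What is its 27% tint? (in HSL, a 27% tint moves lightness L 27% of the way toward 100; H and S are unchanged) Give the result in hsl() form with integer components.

L moves 27% from 80 toward 100: 80 + 5.4 = 85.4 → 85.
H and S are unchanged.

hsl(98, 97%, 85%)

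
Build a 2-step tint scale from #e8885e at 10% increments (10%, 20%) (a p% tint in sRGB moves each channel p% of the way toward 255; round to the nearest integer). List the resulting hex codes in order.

#e8885e is rgb(232, 136, 94).
10%: (232 + 2.3 = 234.3→234, 136 + 11.9 = 147.9→148, 94 + 16.1 = 110.1→110) → #ea946e
20%: (232 + 4.6 = 236.6→237, 136 + 23.8 = 159.8→160, 94 + 32.2 = 126.2→126) → #eda07e

#ea946e, #eda07e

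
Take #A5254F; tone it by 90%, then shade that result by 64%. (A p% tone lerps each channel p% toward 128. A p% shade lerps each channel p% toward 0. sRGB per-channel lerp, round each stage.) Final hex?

#302B2C

#A5254F is rgb(165, 37, 79).
Per channel, c → c + 0.9(128 − c):
  R: 165 + 0.9×(128−165) = 165 − 33.3 = 131.7 → 132
  G: 37 + 81.9 = 118.9 → 119
  B: 79 + 44.1 = 123.1 → 123
After the tone: rgb(132, 119, 123) = #84777B.
Lerp each channel 64% toward 0:
  R: 132 − 84.48 = 47.52 → 48
  G: 119 − 76.16 = 42.84 → 43
  B: 123 + 0.64×(0−123) = 123 − 78.72 = 44.28 → 44
rgb(48, 43, 44) = #302B2C.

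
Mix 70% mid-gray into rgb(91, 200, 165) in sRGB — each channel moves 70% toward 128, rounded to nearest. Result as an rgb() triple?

rgb(117, 150, 139)

Per channel, c → c + 0.7(128 − c):
  R: 91 + 0.7×(128−91) = 91 + 25.9 = 116.9 → 117
  G: 200 − 50.4 = 149.6 → 150
  B: 165 − 25.9 = 139.1 → 139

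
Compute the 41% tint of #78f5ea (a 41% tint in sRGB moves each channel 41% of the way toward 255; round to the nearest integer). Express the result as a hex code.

#78f5ea is rgb(120, 245, 234).
A 41% tint moves each channel 41% toward 255:
  R: 120 + 55.35 = 175.35 → 175
  G: 245 + 0.41×(255−245) = 245 + 4.1 = 249.1 → 249
  B: 234 + 0.41×(255−234) = 234 + 8.61 = 242.61 → 243
rgb(175, 249, 243) = #aff9f3.

#aff9f3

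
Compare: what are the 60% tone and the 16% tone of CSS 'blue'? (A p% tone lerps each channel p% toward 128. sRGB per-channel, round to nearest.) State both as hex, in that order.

#4D4DB3, #1414EB

CSS blue is rgb(0, 0, 255).
60% tone:
  R: 0 + 0.6×(128−0) = 0 + 76.8 = 76.8 → 77
  G: 0 + 0.6×(128−0) = 0 + 76.8 = 76.8 → 77
  B: 255 + 0.6×(128−255) = 255 − 76.2 = 178.8 → 179
  → #4D4DB3
16% tone:
  R: 0 + 20.48 = 20.48 → 20
  G: 0 + 0.16×(128−0) = 0 + 20.48 = 20.48 → 20
  B: 255 + 0.16×(128−255) = 255 − 20.32 = 234.68 → 235
  → #1414EB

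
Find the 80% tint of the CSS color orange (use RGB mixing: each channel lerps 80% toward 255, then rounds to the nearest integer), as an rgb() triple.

rgb(255, 237, 204)

CSS orange is rgb(255, 165, 0).
An 80% tint moves each channel 80% toward 255:
  R: 255 + 0 = 255 → 255
  G: 165 + 72 = 237 → 237
  B: 0 + 0.8×(255−0) = 0 + 204 = 204 → 204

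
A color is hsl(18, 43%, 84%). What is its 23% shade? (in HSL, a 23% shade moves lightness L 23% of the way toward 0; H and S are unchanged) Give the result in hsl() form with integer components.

L moves 23% from 84 toward 0: 84 − 19.32 = 64.68 → 65.
H and S are unchanged.

hsl(18, 43%, 65%)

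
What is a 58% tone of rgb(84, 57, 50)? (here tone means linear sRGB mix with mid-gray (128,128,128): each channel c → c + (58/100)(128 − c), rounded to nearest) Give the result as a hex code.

#6E625F

Lerp each channel 58% toward 128:
  R: 84 + 0.58×(128−84) = 84 + 25.52 = 109.52 → 110
  G: 57 + 0.58×(128−57) = 57 + 41.18 = 98.18 → 98
  B: 50 + 0.58×(128−50) = 50 + 45.24 = 95.24 → 95
rgb(110, 98, 95) = #6E625F.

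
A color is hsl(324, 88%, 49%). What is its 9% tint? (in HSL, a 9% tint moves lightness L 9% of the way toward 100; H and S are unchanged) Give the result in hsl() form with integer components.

hsl(324, 88%, 54%)

L moves 9% from 49 toward 100: 49 + 4.59 = 53.59 → 54.
H and S are unchanged.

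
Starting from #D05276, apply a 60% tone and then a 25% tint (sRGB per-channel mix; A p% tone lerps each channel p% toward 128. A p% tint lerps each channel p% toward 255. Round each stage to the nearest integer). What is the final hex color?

#D05276 is rgb(208, 82, 118).
Lerp each channel 60% toward 128:
  R: 208 − 48 = 160 → 160
  G: 82 + 0.6×(128−82) = 82 + 27.6 = 109.6 → 110
  B: 118 + 6 = 124 → 124
After the tone: rgb(160, 110, 124) = #A06E7C.
Per channel, c → c + 0.25(255 − c):
  R: 160 + 23.75 = 183.75 → 184
  G: 110 + 0.25×(255−110) = 110 + 36.25 = 146.25 → 146
  B: 124 + 32.75 = 156.75 → 157
rgb(184, 146, 157) = #B8929D.

#B8929D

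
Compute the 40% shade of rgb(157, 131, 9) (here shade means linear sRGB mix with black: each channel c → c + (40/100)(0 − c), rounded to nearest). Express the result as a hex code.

#5e4f05

Per channel, c → c + 0.4(0 − c):
  R: 157 − 62.8 = 94.2 → 94
  G: 131 + 0.4×(0−131) = 131 − 52.4 = 78.6 → 79
  B: 9 + 0.4×(0−9) = 9 − 3.6 = 5.4 → 5
rgb(94, 79, 5) = #5e4f05.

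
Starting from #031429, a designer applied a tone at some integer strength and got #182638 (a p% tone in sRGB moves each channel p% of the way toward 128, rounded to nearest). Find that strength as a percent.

#031429 is rgb(3, 20, 41); #182638 is rgb(24, 38, 56).
On the R channel (widest range): 24 ≈ 3 + (p/100)(128 − 3), so p ≈ 100×(24 − 3)/(128 − 3) = 2100/125 = 16.80.
p = 17 reproduces all three channels after rounding.

17%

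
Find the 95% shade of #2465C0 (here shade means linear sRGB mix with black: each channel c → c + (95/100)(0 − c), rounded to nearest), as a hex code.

#02050A

#2465C0 is rgb(36, 101, 192).
Lerp each channel 95% toward 0:
  R: 36 + 0.95×(0−36) = 36 − 34.2 = 1.8 → 2
  G: 101 − 95.95 = 5.05 → 5
  B: 192 + 0.95×(0−192) = 192 − 182.4 = 9.6 → 10
rgb(2, 5, 10) = #02050A.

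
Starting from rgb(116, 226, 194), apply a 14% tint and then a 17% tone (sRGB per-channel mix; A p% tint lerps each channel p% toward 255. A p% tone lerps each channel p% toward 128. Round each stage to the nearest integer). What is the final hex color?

Lerp each channel 14% toward 255:
  R: 116 + 19.46 = 135.46 → 135
  G: 226 + 0.14×(255−226) = 226 + 4.06 = 230.06 → 230
  B: 194 + 0.14×(255−194) = 194 + 8.54 = 202.54 → 203
After the tint: rgb(135, 230, 203) = #87E6CB.
Lerp each channel 17% toward 128:
  R: 135 + 0.17×(128−135) = 135 − 1.19 = 133.81 → 134
  G: 230 + 0.17×(128−230) = 230 − 17.34 = 212.66 → 213
  B: 203 + 0.17×(128−203) = 203 − 12.75 = 190.25 → 190
rgb(134, 213, 190) = #86D5BE.

#86D5BE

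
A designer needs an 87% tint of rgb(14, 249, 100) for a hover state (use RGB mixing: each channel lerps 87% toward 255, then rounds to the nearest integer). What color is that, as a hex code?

Per channel, c → c + 0.87(255 − c):
  R: 14 + 209.67 = 223.67 → 224
  G: 249 + 0.87×(255−249) = 249 + 5.22 = 254.22 → 254
  B: 100 + 134.85 = 234.85 → 235
rgb(224, 254, 235) = #E0FEEB.

#E0FEEB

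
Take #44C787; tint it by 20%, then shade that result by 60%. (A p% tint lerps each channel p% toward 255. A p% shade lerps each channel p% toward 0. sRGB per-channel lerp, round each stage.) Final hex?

#2A5440

#44C787 is rgb(68, 199, 135).
Per channel, c → c + 0.2(255 − c):
  R: 68 + 0.2×(255−68) = 68 + 37.4 = 105.4 → 105
  G: 199 + 11.2 = 210.2 → 210
  B: 135 + 0.2×(255−135) = 135 + 24 = 159 → 159
After the tint: rgb(105, 210, 159) = #69D29F.
Per channel, c → c + 0.6(0 − c):
  R: 105 + 0.6×(0−105) = 105 − 63 = 42 → 42
  G: 210 + 0.6×(0−210) = 210 − 126 = 84 → 84
  B: 159 + 0.6×(0−159) = 159 − 95.4 = 63.6 → 64
rgb(42, 84, 64) = #2A5440.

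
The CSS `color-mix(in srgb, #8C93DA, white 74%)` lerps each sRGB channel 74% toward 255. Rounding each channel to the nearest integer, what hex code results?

#E1E3F5

#8C93DA is rgb(140, 147, 218).
A 74% tint moves each channel 74% toward 255:
  R: 140 + 0.74×(255−140) = 140 + 85.1 = 225.1 → 225
  G: 147 + 0.74×(255−147) = 147 + 79.92 = 226.92 → 227
  B: 218 + 0.74×(255−218) = 218 + 27.38 = 245.38 → 245
rgb(225, 227, 245) = #E1E3F5.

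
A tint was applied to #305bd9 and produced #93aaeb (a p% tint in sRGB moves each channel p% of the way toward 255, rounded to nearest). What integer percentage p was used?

48%

#305bd9 is rgb(48, 91, 217); #93aaeb is rgb(147, 170, 235).
On the R channel (widest range): 147 ≈ 48 + (p/100)(255 − 48), so p ≈ 100×(147 − 48)/(255 − 48) = 9900/207 = 47.83.
p = 48 reproduces all three channels after rounding.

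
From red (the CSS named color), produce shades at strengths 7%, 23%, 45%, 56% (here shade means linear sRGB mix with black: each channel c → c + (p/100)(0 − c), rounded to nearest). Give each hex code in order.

CSS red is rgb(255, 0, 0).
7%: (255 − 17.85 = 237.15→237, 0→0, 0→0) → #ED0000
23%: (255 − 58.65 = 196.35→196, 0→0, 0→0) → #C40000
45%: (255 − 114.75 = 140.25→140, 0→0, 0→0) → #8C0000
56%: (255 − 142.8 = 112.2→112, 0→0, 0→0) → #700000

#ED0000, #C40000, #8C0000, #700000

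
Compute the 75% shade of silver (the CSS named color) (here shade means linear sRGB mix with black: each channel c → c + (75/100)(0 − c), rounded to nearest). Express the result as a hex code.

#303030

CSS silver is rgb(192, 192, 192).
Lerp each channel 75% toward 0:
  R: 192 − 144 = 48 → 48
  G: 192 + 0.75×(0−192) = 192 − 144 = 48 → 48
  B: 192 + 0.75×(0−192) = 192 − 144 = 48 → 48
rgb(48, 48, 48) = #303030.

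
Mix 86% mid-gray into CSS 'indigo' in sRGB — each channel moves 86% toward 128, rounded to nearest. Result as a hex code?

#796e80

CSS indigo is rgb(75, 0, 130).
Lerp each channel 86% toward 128:
  R: 75 + 0.86×(128−75) = 75 + 45.58 = 120.58 → 121
  G: 0 + 110.08 = 110.08 → 110
  B: 130 + 0.86×(128−130) = 130 − 1.72 = 128.28 → 128
rgb(121, 110, 128) = #796e80.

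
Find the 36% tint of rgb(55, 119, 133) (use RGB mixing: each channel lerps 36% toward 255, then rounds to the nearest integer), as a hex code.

#7FA8B1

Per channel, c → c + 0.36(255 − c):
  R: 55 + 0.36×(255−55) = 55 + 72 = 127 → 127
  G: 119 + 0.36×(255−119) = 119 + 48.96 = 167.96 → 168
  B: 133 + 0.36×(255−133) = 133 + 43.92 = 176.92 → 177
rgb(127, 168, 177) = #7FA8B1.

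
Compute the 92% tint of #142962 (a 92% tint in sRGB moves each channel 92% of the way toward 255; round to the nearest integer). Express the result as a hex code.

#eceef2

#142962 is rgb(20, 41, 98).
A 92% tint moves each channel 92% toward 255:
  R: 20 + 0.92×(255−20) = 20 + 216.2 = 236.2 → 236
  G: 41 + 0.92×(255−41) = 41 + 196.88 = 237.88 → 238
  B: 98 + 144.44 = 242.44 → 242
rgb(236, 238, 242) = #eceef2.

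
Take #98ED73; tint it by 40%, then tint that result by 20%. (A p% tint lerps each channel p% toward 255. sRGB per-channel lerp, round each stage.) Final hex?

#98ED73 is rgb(152, 237, 115).
A 40% tint moves each channel 40% toward 255:
  R: 152 + 0.4×(255−152) = 152 + 41.2 = 193.2 → 193
  G: 237 + 0.4×(255−237) = 237 + 7.2 = 244.2 → 244
  B: 115 + 56 = 171 → 171
After the tint: rgb(193, 244, 171) = #C1F4AB.
Per channel, c → c + 0.2(255 − c):
  R: 193 + 12.4 = 205.4 → 205
  G: 244 + 2.2 = 246.2 → 246
  B: 171 + 0.2×(255−171) = 171 + 16.8 = 187.8 → 188
rgb(205, 246, 188) = #CDF6BC.

#CDF6BC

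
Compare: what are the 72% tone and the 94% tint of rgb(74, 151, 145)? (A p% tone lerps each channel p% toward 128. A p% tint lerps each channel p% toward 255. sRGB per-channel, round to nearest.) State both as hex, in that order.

72% tone:
  R: 74 + 38.88 = 112.88 → 113
  G: 151 + 0.72×(128−151) = 151 − 16.56 = 134.44 → 134
  B: 145 + 0.72×(128−145) = 145 − 12.24 = 132.76 → 133
  → #718685
94% tint:
  R: 74 + 0.94×(255−74) = 74 + 170.14 = 244.14 → 244
  G: 151 + 0.94×(255−151) = 151 + 97.76 = 248.76 → 249
  B: 145 + 103.4 = 248.4 → 248
  → #F4F9F8

#718685, #F4F9F8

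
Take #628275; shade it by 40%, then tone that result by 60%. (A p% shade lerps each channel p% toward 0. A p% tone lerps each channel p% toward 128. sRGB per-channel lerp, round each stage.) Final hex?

#628275 is rgb(98, 130, 117).
Lerp each channel 40% toward 0:
  R: 98 − 39.2 = 58.8 → 59
  G: 130 − 52 = 78 → 78
  B: 117 − 46.8 = 70.2 → 70
After the shade: rgb(59, 78, 70) = #3b4e46.
Per channel, c → c + 0.6(128 − c):
  R: 59 + 41.4 = 100.4 → 100
  G: 78 + 0.6×(128−78) = 78 + 30 = 108 → 108
  B: 70 + 34.8 = 104.8 → 105
rgb(100, 108, 105) = #646c69.

#646c69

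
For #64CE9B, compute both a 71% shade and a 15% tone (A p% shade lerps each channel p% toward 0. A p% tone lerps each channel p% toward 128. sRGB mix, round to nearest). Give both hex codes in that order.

#64CE9B is rgb(100, 206, 155).
71% shade:
  R: 100 − 71 = 29 → 29
  G: 206 − 146.26 = 59.74 → 60
  B: 155 + 0.71×(0−155) = 155 − 110.05 = 44.95 → 45
  → #1D3C2D
15% tone:
  R: 100 + 4.2 = 104.2 → 104
  G: 206 + 0.15×(128−206) = 206 − 11.7 = 194.3 → 194
  B: 155 + 0.15×(128−155) = 155 − 4.05 = 150.95 → 151
  → #68C297

#1D3C2D, #68C297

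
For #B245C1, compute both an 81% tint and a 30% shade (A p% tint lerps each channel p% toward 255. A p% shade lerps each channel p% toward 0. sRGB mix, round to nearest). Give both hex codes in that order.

#F0DCF3, #7D3087

#B245C1 is rgb(178, 69, 193).
81% tint:
  R: 178 + 0.81×(255−178) = 178 + 62.37 = 240.37 → 240
  G: 69 + 0.81×(255−69) = 69 + 150.66 = 219.66 → 220
  B: 193 + 0.81×(255−193) = 193 + 50.22 = 243.22 → 243
  → #F0DCF3
30% shade:
  R: 178 − 53.4 = 124.6 → 125
  G: 69 + 0.3×(0−69) = 69 − 20.7 = 48.3 → 48
  B: 193 + 0.3×(0−193) = 193 − 57.9 = 135.1 → 135
  → #7D3087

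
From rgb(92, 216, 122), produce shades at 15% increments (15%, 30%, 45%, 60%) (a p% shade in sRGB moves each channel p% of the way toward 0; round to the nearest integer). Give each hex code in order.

15%: (92 − 13.8 = 78.2→78, 216 − 32.4 = 183.6→184, 122 − 18.3 = 103.7→104) → #4EB868
30%: (92 − 27.6 = 64.4→64, 216 − 64.8 = 151.2→151, 122 − 36.6 = 85.4→85) → #409755
45%: (92 − 41.4 = 50.6→51, 216 − 97.2 = 118.8→119, 122 − 54.9 = 67.1→67) → #337743
60%: (92 − 55.2 = 36.8→37, 216 − 129.6 = 86.4→86, 122 − 73.2 = 48.8→49) → #255631

#4EB868, #409755, #337743, #255631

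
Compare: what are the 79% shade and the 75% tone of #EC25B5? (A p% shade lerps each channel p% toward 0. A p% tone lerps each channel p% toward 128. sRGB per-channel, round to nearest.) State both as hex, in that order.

#EC25B5 is rgb(236, 37, 181).
79% shade:
  R: 236 + 0.79×(0−236) = 236 − 186.44 = 49.56 → 50
  G: 37 − 29.23 = 7.77 → 8
  B: 181 − 142.99 = 38.01 → 38
  → #320826
75% tone:
  R: 236 − 81 = 155 → 155
  G: 37 + 68.25 = 105.25 → 105
  B: 181 − 39.75 = 141.25 → 141
  → #9B698D

#320826, #9B698D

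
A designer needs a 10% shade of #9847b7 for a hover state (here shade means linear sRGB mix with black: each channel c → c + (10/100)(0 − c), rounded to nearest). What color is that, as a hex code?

#8940a5

#9847b7 is rgb(152, 71, 183).
A 10% shade moves each channel 10% toward 0:
  R: 152 + 0.1×(0−152) = 152 − 15.2 = 136.8 → 137
  G: 71 + 0.1×(0−71) = 71 − 7.1 = 63.9 → 64
  B: 183 + 0.1×(0−183) = 183 − 18.3 = 164.7 → 165
rgb(137, 64, 165) = #8940a5.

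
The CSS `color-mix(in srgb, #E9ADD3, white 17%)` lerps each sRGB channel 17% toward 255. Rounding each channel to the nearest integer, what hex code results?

#E9ADD3 is rgb(233, 173, 211).
A 17% tint moves each channel 17% toward 255:
  R: 233 + 0.17×(255−233) = 233 + 3.74 = 236.74 → 237
  G: 173 + 13.94 = 186.94 → 187
  B: 211 + 0.17×(255−211) = 211 + 7.48 = 218.48 → 218
rgb(237, 187, 218) = #EDBBDA.

#EDBBDA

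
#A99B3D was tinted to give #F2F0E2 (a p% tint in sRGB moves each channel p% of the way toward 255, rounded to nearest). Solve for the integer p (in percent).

85%

#A99B3D is rgb(169, 155, 61); #F2F0E2 is rgb(242, 240, 226).
On the B channel (widest range): 226 ≈ 61 + (p/100)(255 − 61), so p ≈ 100×(226 − 61)/(255 − 61) = 16500/194 = 85.05.
p = 85 reproduces all three channels after rounding.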